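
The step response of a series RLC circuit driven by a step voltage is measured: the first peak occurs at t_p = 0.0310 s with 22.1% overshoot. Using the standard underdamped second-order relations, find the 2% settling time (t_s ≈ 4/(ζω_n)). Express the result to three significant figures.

ζ from %OS: ζ = |ln 0.221|/√(π²+ln²0.221) = 0.433.
t_p = π/ω_d ⇒ ω_d = 101 rad/s; then ω_n = ω_d/√(1−ζ²) = 112 rad/s.
t_s ≈ 4/(ζω_n) = 4/(0.433·112) = 0.0821 s.

t_s ≈ 0.0821 s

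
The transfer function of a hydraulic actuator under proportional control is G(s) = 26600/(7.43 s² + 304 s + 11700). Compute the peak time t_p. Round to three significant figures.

t_p ≈ 0.0924 s

Dividing through by 7.43: denominator becomes s² + 40.92 s + 1575.
So ω_n = √1575 = 39.7 rad/s and ζ = 40.92/(2·39.7) = 0.516.
ω_d = ω_n√(1−ζ²) = 34.0 rad/s. t_p = π/ω_d = 0.0924 s.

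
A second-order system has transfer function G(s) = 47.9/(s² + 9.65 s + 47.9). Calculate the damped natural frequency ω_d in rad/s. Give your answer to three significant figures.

Comparing the denominator to s² + 2ζω_n s + ω_n²: ω_n = √47.9 = 6.92 rad/s, and 2ζω_n = 9.65 so ζ = 9.65/(2·6.92) = 0.697.
The damped frequency ω_d = ω_n√(1−ζ²) = 4.96 rad/s.

ω_d ≈ 4.96 rad/s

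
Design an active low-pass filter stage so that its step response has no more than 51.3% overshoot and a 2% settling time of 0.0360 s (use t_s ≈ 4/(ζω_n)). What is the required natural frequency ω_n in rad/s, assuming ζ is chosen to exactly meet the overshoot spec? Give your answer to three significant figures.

ζ = −ln(OS)/√(π² + (ln OS)²). With OS = 0.513, ln OS = −0.6675 and ζ = 0.6675/3.212 = 0.208.
From t_s ≈ 4/(ζω_n): ω_n = 4/(ζ·t_s) = 4/(0.208·0.0360) = 535 rad/s.

ω_n ≈ 535 rad/s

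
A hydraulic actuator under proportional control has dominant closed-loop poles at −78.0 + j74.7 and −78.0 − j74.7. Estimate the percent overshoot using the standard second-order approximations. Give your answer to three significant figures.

%OS ≈ 3.76%

With σ = 78.0, ω_d = 74.7: ω_n = √(σ²+ω_d²) = 108 rad/s, ζ = σ/ω_n = 0.722.
Overshoot: exp(−π·0.722/√(1−0.722²)) = 0.0376, i.e. 3.76%.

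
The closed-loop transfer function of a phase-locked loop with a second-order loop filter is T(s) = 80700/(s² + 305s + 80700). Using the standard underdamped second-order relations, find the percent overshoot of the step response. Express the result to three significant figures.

Comparing the denominator to s² + 2ζω_n s + ω_n²: ω_n = √80700 = 284 rad/s, and 2ζω_n = 305 so ζ = 305/(2·284) = 0.537.
%OS = 100 e^{−πζ/√(1−ζ²)} with ζ = 0.537 gives 13.5%.

%OS ≈ 13.5%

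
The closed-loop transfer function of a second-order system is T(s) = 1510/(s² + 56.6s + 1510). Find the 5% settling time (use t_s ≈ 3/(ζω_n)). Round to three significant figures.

Comparing the denominator to s² + 2ζω_n s + ω_n²: ω_n = √1510 = 38.9 rad/s, and 2ζω_n = 56.6 so ζ = 56.6/(2·38.9) = 0.728.
t_s ≈ 3/(ζω_n) = 3/(0.728·38.9) = 0.106 s.

t_s ≈ 0.106 s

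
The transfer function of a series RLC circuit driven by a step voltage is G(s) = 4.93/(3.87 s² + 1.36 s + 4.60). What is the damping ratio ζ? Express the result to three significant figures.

Dividing through by 3.87: denominator becomes s² + 0.3514 s + 1.189.
So ω_n = √1.189 = 1.09 rad/s and ζ = 0.3514/(2·1.09) = 0.161.

ζ ≈ 0.161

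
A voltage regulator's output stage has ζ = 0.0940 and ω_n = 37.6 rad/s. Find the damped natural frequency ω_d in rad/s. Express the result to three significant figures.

ω_d = ω_n√(1−ζ²) = 37.6·√0.991 = 37.4 rad/s.

ω_d ≈ 37.4 rad/s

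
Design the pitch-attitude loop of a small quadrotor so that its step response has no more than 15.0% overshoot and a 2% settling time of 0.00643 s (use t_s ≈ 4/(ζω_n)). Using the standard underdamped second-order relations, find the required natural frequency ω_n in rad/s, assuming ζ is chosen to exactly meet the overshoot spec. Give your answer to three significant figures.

ζ = −ln(OS)/√(π² + (ln OS)²). With OS = 0.150, ln OS = −1.897 and ζ = 1.897/3.670 = 0.517.
Then ω_n = 4/(ζ t_s) = 4/(0.517 × 0.00643) = 1200 rad/s.

ω_n ≈ 1200 rad/s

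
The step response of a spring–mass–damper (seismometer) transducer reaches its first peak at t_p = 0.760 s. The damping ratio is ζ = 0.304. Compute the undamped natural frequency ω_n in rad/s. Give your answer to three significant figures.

ω_n ≈ 4.34 rad/s

Peak time t_p = π/ω_d, so ω_d = π/t_p = π/0.760 = 4.13 rad/s.
ω_n = ω_d/√(1−ζ²) = 4.13/√0.908 = 4.34 rad/s.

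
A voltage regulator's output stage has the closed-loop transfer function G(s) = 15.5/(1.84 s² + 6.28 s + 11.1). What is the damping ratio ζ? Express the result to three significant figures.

ζ ≈ 0.695

Dividing through by 1.84: denominator becomes s² + 3.413 s + 6.033.
So ω_n = √6.033 = 2.46 rad/s and ζ = 3.413/(2·2.46) = 0.695.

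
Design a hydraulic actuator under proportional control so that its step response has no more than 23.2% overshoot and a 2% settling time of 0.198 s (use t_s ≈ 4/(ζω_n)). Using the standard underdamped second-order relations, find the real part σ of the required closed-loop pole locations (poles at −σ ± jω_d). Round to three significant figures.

The settling-time spec alone fixes σ = ζω_n = 4/t_s = 4/0.198 = 20.2.
(Overshoot then fixes ζ = 0.422 and hence ω_d = σ·√(1−ζ²)/ζ = 43.4 rad/s.)

σ ≈ 20.2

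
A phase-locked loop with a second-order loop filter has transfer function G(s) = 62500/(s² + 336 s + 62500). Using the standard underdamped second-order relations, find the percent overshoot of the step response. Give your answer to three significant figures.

ω_n = √62500 = 250 rad/s; ζ = 336/(2·250) = 0.672.
Overshoot: exp(−π·0.672/√(1−0.672²)) = 0.0578, i.e. 5.78%.

%OS ≈ 5.78%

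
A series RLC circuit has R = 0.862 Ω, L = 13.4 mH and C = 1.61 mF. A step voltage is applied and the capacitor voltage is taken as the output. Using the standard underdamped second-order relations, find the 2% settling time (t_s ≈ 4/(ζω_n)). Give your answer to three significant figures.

t_s ≈ 0.124 s

For a series RLC circuit (capacitor voltage as output), ω_n = 1/√(LC) = 1/√(13.4 mH · 1.61 mF) = 215 rad/s.
ζ = (R/2)·√(C/L) = (0.862/2)·√(1.61 mF/13.4 mH) = 0.149.
t_s ≈ 4/(ζω_n) = 0.124 s.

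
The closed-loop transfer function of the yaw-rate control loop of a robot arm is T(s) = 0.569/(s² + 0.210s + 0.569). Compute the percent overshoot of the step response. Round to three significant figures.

%OS ≈ 64.3%

Matching coefficients with s² + 2ζω_n s + ω_n² gives ω_n² = 0.569 ⇒ ω_n = 0.754 rad/s, and ζ = 0.210/(2ω_n) = 0.139.
%OS = 100 e^{−πζ/√(1−ζ²)} with ζ = 0.139 gives 64.3%.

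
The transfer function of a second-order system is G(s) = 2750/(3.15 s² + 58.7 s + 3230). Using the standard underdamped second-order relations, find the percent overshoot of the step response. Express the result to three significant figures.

%OS ≈ 38.5%

Dividing through by 3.15: denominator becomes s² + 18.63 s + 1025.
So ω_n = √1025 = 32.0 rad/s and ζ = 18.63/(2·32.0) = 0.291.
Overshoot: exp(−π·0.291/√(1−0.291²)) = 0.385, i.e. 38.5%.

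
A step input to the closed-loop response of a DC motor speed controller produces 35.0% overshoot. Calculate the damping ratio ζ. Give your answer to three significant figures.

ζ ≈ 0.317

ζ = −ln(OS)/√(π² + (ln OS)²). With OS = 0.350, ln OS = −1.050 and ζ = 1.050/3.312 = 0.317.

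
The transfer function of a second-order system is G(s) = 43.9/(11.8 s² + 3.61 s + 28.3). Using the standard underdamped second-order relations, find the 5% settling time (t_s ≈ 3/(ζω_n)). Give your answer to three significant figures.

Dividing through by 11.8: denominator becomes s² + 0.3059 s + 2.398.
So ω_n = √2.398 = 1.55 rad/s and ζ = 0.3059/(2·1.55) = 0.0988.
t_s ≈ 3/(ζω_n) = 19.6 s.

t_s ≈ 19.6 s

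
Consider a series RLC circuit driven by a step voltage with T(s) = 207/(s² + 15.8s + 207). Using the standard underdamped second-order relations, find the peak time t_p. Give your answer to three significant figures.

Comparing the denominator to s² + 2ζω_n s + ω_n²: ω_n = √207 = 14.4 rad/s, and 2ζω_n = 15.8 so ζ = 15.8/(2·14.4) = 0.549.
The damped frequency ω_d = ω_n√(1−ζ²) = 12.0 rad/s. Then t_p = π/ω_d = 0.261 s.

t_p ≈ 0.261 s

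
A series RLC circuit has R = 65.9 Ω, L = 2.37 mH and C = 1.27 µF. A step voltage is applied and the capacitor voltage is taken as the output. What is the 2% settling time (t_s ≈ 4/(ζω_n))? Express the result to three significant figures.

t_s ≈ 0.000288 s

For a series RLC circuit (capacitor voltage as output), ω_n = 1/√(LC) = 1/√(2.37 mH · 1.27 µF) = 18200 rad/s.
ζ = (R/2)·√(C/L) = (65.9/2)·√(1.27 µF/2.37 mH) = 0.763.
t_s ≈ 4/(ζω_n) = 0.000288 s.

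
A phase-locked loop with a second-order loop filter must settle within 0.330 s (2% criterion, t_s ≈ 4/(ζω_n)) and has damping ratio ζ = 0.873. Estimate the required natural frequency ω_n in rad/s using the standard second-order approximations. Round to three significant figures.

ω_n ≈ 13.9 rad/s

Rearranging t_s ≈ 4/(ζω_n) gives ω_n = 4/(ζ·t_s) = 4/(0.873 × 0.330) = 13.9 rad/s.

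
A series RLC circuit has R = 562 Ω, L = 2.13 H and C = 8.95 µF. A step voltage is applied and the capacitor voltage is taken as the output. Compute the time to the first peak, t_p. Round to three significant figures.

t_p ≈ 0.0168 s

For a series RLC circuit (capacitor voltage as output), ω_n = 1/√(LC) = 1/√(2.13 H · 8.95 µF) = 229 rad/s.
ζ = (R/2)·√(C/L) = (562/2)·√(8.95 µF/2.13 H) = 0.576.
ω_d = 229·√(1 − 0.576²) = 187 rad/s. t_p = π/ω_d = 0.0168 s.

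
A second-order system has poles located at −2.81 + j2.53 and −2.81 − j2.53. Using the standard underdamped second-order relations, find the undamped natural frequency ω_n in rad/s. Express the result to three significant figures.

ω_n ≈ 3.78 rad/s

The poles are at −σ ± jω_d with σ = 2.81 and ω_d = 2.53, so ω_n = √(σ²+ω_d²) = 3.78 rad/s and ζ = σ/ω_n = 0.743.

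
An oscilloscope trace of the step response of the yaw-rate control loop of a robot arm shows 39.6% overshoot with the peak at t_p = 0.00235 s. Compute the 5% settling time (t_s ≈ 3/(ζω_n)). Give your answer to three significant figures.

From the overshoot, ζ = −ln(OS)/√(π²+ln²(OS)) = 0.283.
From t_p = π/ω_d, ω_d = π/0.00235 = 1340 rad/s, so ω_n = ω_d/√(1−ζ²) = 1390 rad/s.
t_s ≈ 3/(ζω_n) = 3/(0.283·1390) = 0.00761 s.

t_s ≈ 0.00761 s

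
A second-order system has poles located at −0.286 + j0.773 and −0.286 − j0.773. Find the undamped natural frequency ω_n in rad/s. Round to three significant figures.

The poles are at −σ ± jω_d with σ = 0.286 and ω_d = 0.773, so ω_n = √(σ²+ω_d²) = 0.824 rad/s and ζ = σ/ω_n = 0.347.

ω_n ≈ 0.824 rad/s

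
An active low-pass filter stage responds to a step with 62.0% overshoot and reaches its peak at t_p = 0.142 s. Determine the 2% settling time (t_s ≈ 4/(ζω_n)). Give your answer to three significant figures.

From the overshoot, ζ = −ln(OS)/√(π²+ln²(OS)) = 0.150.
t_p = π/ω_d ⇒ ω_d = 22.1 rad/s; then ω_n = ω_d/√(1−ζ²) = 22.4 rad/s.
t_s ≈ 4/(ζω_n) = 4/(0.150·22.4) = 1.19 s.

t_s ≈ 1.19 s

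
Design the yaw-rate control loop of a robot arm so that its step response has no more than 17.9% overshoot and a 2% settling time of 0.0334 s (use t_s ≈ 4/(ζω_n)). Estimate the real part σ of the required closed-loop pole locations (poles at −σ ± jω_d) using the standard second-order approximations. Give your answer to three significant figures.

σ ≈ 120

The settling-time spec alone fixes σ = ζω_n = 4/t_s = 4/0.0334 = 120.
(Overshoot then fixes ζ = 0.480 and hence ω_d = σ·√(1−ζ²)/ζ = 219 rad/s.)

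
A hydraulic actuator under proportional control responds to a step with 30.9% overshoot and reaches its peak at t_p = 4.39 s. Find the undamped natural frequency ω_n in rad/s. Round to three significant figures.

From the overshoot, ζ = −ln(OS)/√(π²+ln²(OS)) = 0.350.
From t_p = π/ω_d, ω_d = π/4.39 = 0.716 rad/s, so ω_n = ω_d/√(1−ζ²) = 0.764 rad/s.

ω_n ≈ 0.764 rad/s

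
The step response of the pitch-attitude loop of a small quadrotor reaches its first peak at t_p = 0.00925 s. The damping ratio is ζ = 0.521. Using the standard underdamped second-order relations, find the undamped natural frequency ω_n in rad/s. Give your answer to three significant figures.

Peak time t_p = π/ω_d, so ω_d = π/t_p = π/0.00925 = 340 rad/s.
ω_n = ω_d/√(1−ζ²) = 340/√0.729 = 398 rad/s.

ω_n ≈ 398 rad/s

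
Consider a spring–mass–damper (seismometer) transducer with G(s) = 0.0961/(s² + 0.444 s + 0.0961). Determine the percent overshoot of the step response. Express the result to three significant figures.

Comparing the denominator to s² + 2ζω_n s + ω_n²: ω_n = √0.0961 = 0.310 rad/s, and 2ζω_n = 0.444 so ζ = 0.444/(2·0.310) = 0.716.
Overshoot: exp(−π·0.716/√(1−0.716²)) = 0.0398, i.e. 3.98%.

%OS ≈ 3.98%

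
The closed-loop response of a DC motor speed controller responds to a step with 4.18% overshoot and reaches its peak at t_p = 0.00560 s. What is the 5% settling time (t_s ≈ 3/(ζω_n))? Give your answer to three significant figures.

From the overshoot, ζ = −ln(OS)/√(π²+ln²(OS)) = 0.711.
From t_p = π/ω_d, ω_d = π/0.00560 = 561 rad/s, so ω_n = ω_d/√(1−ζ²) = 798 rad/s.
t_s ≈ 3/(ζω_n) = 3/(0.711·798) = 0.00529 s.

t_s ≈ 0.00529 s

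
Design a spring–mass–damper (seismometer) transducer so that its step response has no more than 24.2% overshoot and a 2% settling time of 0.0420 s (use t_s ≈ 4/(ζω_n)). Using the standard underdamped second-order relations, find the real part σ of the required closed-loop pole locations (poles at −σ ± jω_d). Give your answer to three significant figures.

σ ≈ 95.2

The settling-time spec alone fixes σ = ζω_n = 4/t_s = 4/0.0420 = 95.2.
(Overshoot then fixes ζ = 0.412 and hence ω_d = σ·√(1−ζ²)/ζ = 211 rad/s.)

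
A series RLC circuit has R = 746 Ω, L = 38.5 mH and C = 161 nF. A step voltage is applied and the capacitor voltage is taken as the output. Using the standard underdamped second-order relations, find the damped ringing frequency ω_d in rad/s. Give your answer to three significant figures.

For a series RLC circuit (capacitor voltage as output), ω_n = 1/√(LC) = 1/√(38.5 mH · 161 nF) = 12700 rad/s.
ζ = (R/2)·√(C/L) = (746/2)·√(161 nF/38.5 mH) = 0.763.
ω_d = 12700·√(1 − 0.763²) = 8210 rad/s.

ω_d ≈ 8210 rad/s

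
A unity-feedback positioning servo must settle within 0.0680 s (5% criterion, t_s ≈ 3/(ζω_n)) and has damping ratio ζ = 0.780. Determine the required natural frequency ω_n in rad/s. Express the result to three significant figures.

Rearranging t_s ≈ 3/(ζω_n) gives ω_n = 3/(ζ·t_s) = 3/(0.780 × 0.0680) = 56.6 rad/s.

ω_n ≈ 56.6 rad/s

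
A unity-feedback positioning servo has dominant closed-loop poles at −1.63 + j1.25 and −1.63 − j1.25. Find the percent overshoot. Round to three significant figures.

With σ = 1.63, ω_d = 1.25: ω_n = √(σ²+ω_d²) = 2.05 rad/s, ζ = σ/ω_n = 0.794.
%OS = 100·exp(−πζ/√(1−ζ²)) = 1.66%.

%OS ≈ 1.66%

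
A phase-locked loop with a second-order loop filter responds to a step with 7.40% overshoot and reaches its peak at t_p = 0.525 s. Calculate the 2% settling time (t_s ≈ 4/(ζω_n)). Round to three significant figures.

t_s ≈ 0.807 s

ζ from %OS: ζ = |ln 0.0740|/√(π²+ln²0.0740) = 0.638.
t_p = π/ω_d ⇒ ω_d = 5.98 rad/s; then ω_n = ω_d/√(1−ζ²) = 7.77 rad/s.
t_s ≈ 4/(ζω_n) = 4/(0.638·7.77) = 0.807 s.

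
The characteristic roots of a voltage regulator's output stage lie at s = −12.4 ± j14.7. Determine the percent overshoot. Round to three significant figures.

With σ = 12.4, ω_d = 14.7: ω_n = √(σ²+ω_d²) = 19.2 rad/s, ζ = σ/ω_n = 0.645.
Overshoot: exp(−π·0.645/√(1−0.645²)) = 0.0706, i.e. 7.06%.

%OS ≈ 7.06%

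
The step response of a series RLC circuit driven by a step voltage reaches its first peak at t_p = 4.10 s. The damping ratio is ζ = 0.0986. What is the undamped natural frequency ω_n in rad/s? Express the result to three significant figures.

Peak time t_p = π/ω_d, so ω_d = π/t_p = π/4.10 = 0.766 rad/s.
ω_n = ω_d/√(1−ζ²) = 0.766/√0.990 = 0.770 rad/s.

ω_n ≈ 0.770 rad/s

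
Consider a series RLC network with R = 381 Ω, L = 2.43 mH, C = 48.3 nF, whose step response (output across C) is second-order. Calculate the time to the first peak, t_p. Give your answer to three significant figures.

t_p ≈ 0.0000645 s

For a series RLC circuit (capacitor voltage as output), ω_n = 1/√(LC) = 1/√(2.43 mH · 48.3 nF) = 92300 rad/s.
ζ = (R/2)·√(C/L) = (381/2)·√(48.3 nF/2.43 mH) = 0.849.
ω_d = ω_n√(1−ζ²) = 48700 rad/s. t_p = π/ω_d = 0.0000645 s.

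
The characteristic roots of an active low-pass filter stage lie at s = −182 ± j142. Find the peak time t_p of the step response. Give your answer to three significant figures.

t_p ≈ 0.0221 s

t_p = π/ω_d with ω_d = 142 (the imaginary part), so t_p = 0.0221 s.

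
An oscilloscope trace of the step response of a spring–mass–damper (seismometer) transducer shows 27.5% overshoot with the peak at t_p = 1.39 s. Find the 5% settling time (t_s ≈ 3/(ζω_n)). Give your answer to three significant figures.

t_s ≈ 3.23 s

The overshoot fixes ζ = −ln(OS)/√(π²+ln²(OS)) = 0.380.
t_p = π/ω_d ⇒ ω_d = 2.26 rad/s; then ω_n = ω_d/√(1−ζ²) = 2.44 rad/s.
t_s ≈ 3/(ζω_n) = 3/(0.380·2.44) = 3.23 s.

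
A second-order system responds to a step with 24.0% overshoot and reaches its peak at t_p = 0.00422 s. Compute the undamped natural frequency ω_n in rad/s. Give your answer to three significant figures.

ω_n ≈ 818 rad/s

ζ from %OS: ζ = |ln 0.240|/√(π²+ln²0.240) = 0.414.
From t_p = π/ω_d, ω_d = π/0.00422 = 744 rad/s, so ω_n = ω_d/√(1−ζ²) = 818 rad/s.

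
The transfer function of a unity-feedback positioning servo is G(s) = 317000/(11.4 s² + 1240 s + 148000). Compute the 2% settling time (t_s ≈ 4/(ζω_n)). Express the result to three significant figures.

Dividing through by 11.4: denominator becomes s² + 108.8 s + 12980.
So ω_n = √12980 = 114 rad/s and ζ = 108.8/(2·114) = 0.477.
t_s ≈ 4/(ζω_n) = 0.0735 s.

t_s ≈ 0.0735 s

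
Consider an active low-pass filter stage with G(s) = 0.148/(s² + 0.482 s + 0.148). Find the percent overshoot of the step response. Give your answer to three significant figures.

Comparing the denominator to s² + 2ζω_n s + ω_n²: ω_n = √0.148 = 0.385 rad/s, and 2ζω_n = 0.482 so ζ = 0.482/(2·0.385) = 0.626.
%OS = 100 e^{−πζ/√(1−ζ²)} with ζ = 0.626 gives 8.01%.

%OS ≈ 8.01%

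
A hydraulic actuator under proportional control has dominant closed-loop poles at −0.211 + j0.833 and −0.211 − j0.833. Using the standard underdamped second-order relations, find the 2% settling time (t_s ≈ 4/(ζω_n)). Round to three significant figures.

For poles at −σ ± jω_d, ζω_n = σ = 0.211, so t_s ≈ 4/σ = 19.0 s.

t_s ≈ 19.0 s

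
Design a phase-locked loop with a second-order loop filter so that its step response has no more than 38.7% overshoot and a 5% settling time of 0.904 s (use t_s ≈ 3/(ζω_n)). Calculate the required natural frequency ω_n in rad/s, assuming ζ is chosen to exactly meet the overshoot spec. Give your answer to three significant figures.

From %OS = 100·exp(−πζ/√(1−ζ²)), invert to get ζ = −ln(OS)/√(π² + ln²(OS)) with OS = 0.387.
−ln 0.387 = 0.9493, so ζ = 0.9493/√(π² + 0.9012) = 0.289.
Then ω_n = 3/(ζ t_s) = 3/(0.289 × 0.904) = 11.5 rad/s.

ω_n ≈ 11.5 rad/s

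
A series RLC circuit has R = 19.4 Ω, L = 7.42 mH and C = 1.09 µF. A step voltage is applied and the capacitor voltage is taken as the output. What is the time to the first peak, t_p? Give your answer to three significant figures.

t_p ≈ 0.000285 s

For a series RLC circuit (capacitor voltage as output), ω_n = 1/√(LC) = 1/√(7.42 mH · 1.09 µF) = 11100 rad/s.
ζ = (R/2)·√(C/L) = (19.4/2)·√(1.09 µF/7.42 mH) = 0.118.
ω_d = 11100·√(1 − 0.118²) = 11000 rad/s. t_p = π/ω_d = 0.000285 s.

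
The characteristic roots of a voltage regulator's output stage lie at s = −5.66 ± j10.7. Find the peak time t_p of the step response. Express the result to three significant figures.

t_p = π/ω_d with ω_d = 10.7 (the imaginary part), so t_p = 0.294 s.

t_p ≈ 0.294 s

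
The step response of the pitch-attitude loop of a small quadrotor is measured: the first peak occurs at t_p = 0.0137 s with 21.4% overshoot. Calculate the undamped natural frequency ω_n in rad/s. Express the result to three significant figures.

ζ from %OS: ζ = |ln 0.214|/√(π²+ln²0.214) = 0.441.
From t_p = π/ω_d, ω_d = π/0.0137 = 229 rad/s, so ω_n = ω_d/√(1−ζ²) = 255 rad/s.

ω_n ≈ 255 rad/s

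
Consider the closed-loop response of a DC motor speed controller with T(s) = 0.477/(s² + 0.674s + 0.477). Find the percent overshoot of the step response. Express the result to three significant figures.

ω_n = √0.477 = 0.691 rad/s; ζ = 0.674/(2·0.691) = 0.488.
Overshoot: exp(−π·0.488/√(1−0.488²)) = 0.173, i.e. 17.3%.

%OS ≈ 17.3%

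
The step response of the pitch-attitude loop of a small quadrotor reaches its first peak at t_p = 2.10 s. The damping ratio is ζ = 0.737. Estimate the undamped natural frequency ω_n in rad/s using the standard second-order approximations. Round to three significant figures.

Peak time t_p = π/ω_d, so ω_d = π/t_p = π/2.10 = 1.50 rad/s.
ω_n = ω_d/√(1−ζ²) = 1.50/√0.457 = 2.21 rad/s.

ω_n ≈ 2.21 rad/s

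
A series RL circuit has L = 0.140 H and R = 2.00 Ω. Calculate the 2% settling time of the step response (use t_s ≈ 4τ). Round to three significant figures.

τ = L/R = 0.140/2.00 = 0.0700 s.
t_s ≈ 4τ = 0.280 s.

t_s ≈ 0.280 s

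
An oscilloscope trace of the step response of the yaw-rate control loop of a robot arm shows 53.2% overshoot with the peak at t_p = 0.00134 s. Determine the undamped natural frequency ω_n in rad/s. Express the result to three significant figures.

The overshoot fixes ζ = −ln(OS)/√(π²+ln²(OS)) = 0.197.
From t_p = π/ω_d, ω_d = π/0.00134 = 2340 rad/s, so ω_n = ω_d/√(1−ζ²) = 2390 rad/s.

ω_n ≈ 2390 rad/s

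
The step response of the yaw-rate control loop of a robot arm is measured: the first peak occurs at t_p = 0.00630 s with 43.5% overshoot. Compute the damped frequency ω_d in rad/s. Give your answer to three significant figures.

ω_d ≈ 499 rad/s

t_p = π/ω_d, so ω_d = π/0.00630 = 499 rad/s.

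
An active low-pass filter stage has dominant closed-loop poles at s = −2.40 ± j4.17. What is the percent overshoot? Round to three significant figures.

The poles are at −σ ± jω_d with σ = 2.40 and ω_d = 4.17, so ω_n = √(σ²+ω_d²) = 4.81 rad/s and ζ = σ/ω_n = 0.499.
%OS = 100 e^{−πζ/√(1−ζ²)} with ζ = 0.499 gives 16.4%.

%OS ≈ 16.4%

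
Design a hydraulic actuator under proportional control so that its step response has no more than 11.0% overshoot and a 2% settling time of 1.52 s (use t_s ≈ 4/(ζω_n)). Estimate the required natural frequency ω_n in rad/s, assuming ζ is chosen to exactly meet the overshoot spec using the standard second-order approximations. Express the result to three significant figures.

From %OS = 100·exp(−πζ/√(1−ζ²)), invert to get ζ = −ln(OS)/√(π² + ln²(OS)) with OS = 0.110.
−ln 0.110 = 2.207, so ζ = 2.207/√(π² + 4.872) = 0.575.
From t_s ≈ 4/(ζω_n): ω_n = 4/(ζ·t_s) = 4/(0.575·1.52) = 4.58 rad/s.

ω_n ≈ 4.58 rad/s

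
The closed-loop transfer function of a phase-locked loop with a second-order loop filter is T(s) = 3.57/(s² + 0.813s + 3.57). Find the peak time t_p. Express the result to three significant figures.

Comparing the denominator to s² + 2ζω_n s + ω_n²: ω_n = √3.57 = 1.89 rad/s, and 2ζω_n = 0.813 so ζ = 0.813/(2·1.89) = 0.215.
ω_d = ω_n√(1−ζ²) = 1.85 rad/s. Then t_p = π/ω_d = 1.70 s.

t_p ≈ 1.70 s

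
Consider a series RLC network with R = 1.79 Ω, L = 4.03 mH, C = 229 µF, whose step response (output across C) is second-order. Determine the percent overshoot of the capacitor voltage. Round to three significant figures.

For a series RLC circuit (capacitor voltage as output), ω_n = 1/√(LC) = 1/√(4.03 mH · 229 µF) = 1040 rad/s.
ζ = (R/2)·√(C/L) = (1.79/2)·√(229 µF/4.03 mH) = 0.213.
%OS = 100·exp(−πζ/√(1−ζ²)) = 50.4%.

%OS ≈ 50.4%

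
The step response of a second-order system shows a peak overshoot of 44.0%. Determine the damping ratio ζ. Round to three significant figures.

ζ ≈ 0.253

ζ = −ln(OS)/√(π² + (ln OS)²). With OS = 0.440, ln OS = −0.8210 and ζ = 0.8210/3.247 = 0.253.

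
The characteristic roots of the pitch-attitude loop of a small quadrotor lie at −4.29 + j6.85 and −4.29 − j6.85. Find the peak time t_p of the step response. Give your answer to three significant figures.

t_p = π/ω_d with ω_d = 6.85 (the imaginary part), so t_p = 0.459 s.

t_p ≈ 0.459 s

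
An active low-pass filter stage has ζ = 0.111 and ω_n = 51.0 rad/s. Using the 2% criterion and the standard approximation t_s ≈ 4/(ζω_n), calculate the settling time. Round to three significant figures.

t_s ≈ 4/(ζω_n) = 4/(0.111 × 51.0) = 0.707 s.

t_s ≈ 0.707 s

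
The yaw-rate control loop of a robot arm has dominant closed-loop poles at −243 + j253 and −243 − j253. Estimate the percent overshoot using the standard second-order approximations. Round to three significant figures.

|pole| = ω_n = √(243² + 253²) = 351 rad/s; ζ = cos θ = σ/ω_n = 0.693.
Overshoot: exp(−π·0.693/√(1−0.693²)) = 0.0489, i.e. 4.89%.

%OS ≈ 4.89%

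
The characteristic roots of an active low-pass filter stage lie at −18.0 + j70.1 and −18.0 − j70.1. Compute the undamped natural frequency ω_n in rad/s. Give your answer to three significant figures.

ω_n ≈ 72.4 rad/s

With σ = 18.0, ω_d = 70.1: ω_n = √(σ²+ω_d²) = 72.4 rad/s, ζ = σ/ω_n = 0.249.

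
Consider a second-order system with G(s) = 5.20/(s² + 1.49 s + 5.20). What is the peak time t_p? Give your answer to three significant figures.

t_p ≈ 1.46 s

Matching coefficients with s² + 2ζω_n s + ω_n² gives ω_n² = 5.20 ⇒ ω_n = 2.28 rad/s, and ζ = 1.49/(2ω_n) = 0.327.
ω_d = ω_n√(1−ζ²) = 2.16 rad/s. Then t_p = π/ω_d = 1.46 s.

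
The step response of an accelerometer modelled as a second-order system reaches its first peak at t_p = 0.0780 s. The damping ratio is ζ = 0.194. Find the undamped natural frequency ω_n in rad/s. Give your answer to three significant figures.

Peak time t_p = π/ω_d, so ω_d = π/t_p = π/0.0780 = 40.3 rad/s.
ω_n = ω_d/√(1−ζ²) = 40.3/√0.962 = 41.1 rad/s.

ω_n ≈ 41.1 rad/s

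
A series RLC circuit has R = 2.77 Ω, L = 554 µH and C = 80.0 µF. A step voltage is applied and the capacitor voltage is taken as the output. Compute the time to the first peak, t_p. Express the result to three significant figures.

t_p ≈ 0.000778 s

For a series RLC circuit (capacitor voltage as output), ω_n = 1/√(LC) = 1/√(554 µH · 80.0 µF) = 4750 rad/s.
ζ = (R/2)·√(C/L) = (2.77/2)·√(80.0 µF/554 µH) = 0.526.
ω_d = 4750·√(1 − 0.526²) = 4040 rad/s. t_p = π/ω_d = 0.000778 s.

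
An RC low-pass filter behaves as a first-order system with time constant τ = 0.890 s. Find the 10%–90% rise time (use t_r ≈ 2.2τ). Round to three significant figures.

t_r ≈ 1.96 s

t_r ≈ 2.2τ = 1.96 s.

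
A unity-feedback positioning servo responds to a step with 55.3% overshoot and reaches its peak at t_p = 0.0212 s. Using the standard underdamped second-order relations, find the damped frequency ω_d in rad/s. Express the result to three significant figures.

ω_d ≈ 148 rad/s

t_p = π/ω_d, so ω_d = π/0.0212 = 148 rad/s.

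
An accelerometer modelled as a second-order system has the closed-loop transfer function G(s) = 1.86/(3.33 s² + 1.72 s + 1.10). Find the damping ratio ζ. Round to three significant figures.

ζ ≈ 0.449

Dividing through by 3.33: denominator becomes s² + 0.5165 s + 0.3303.
So ω_n = √0.3303 = 0.575 rad/s and ζ = 0.5165/(2·0.575) = 0.449.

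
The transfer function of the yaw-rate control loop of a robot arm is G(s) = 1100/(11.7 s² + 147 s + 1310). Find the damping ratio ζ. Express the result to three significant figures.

ζ ≈ 0.594

Dividing through by 11.7: denominator becomes s² + 12.56 s + 112.0.
So ω_n = √112.0 = 10.6 rad/s and ζ = 12.56/(2·10.6) = 0.594.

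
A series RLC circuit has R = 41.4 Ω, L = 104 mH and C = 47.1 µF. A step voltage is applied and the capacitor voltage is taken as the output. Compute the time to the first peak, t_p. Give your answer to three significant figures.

t_p ≈ 0.00775 s

For a series RLC circuit (capacitor voltage as output), ω_n = 1/√(LC) = 1/√(104 mH · 47.1 µF) = 452 rad/s.
ζ = (R/2)·√(C/L) = (41.4/2)·√(47.1 µF/104 mH) = 0.441.
The damped frequency ω_d = ω_n√(1−ζ²) = 406 rad/s. t_p = π/ω_d = 0.00775 s.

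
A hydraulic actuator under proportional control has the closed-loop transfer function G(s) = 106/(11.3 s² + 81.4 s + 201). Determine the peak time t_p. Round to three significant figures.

t_p ≈ 1.43 s

Dividing through by 11.3: denominator becomes s² + 7.204 s + 17.79.
So ω_n = √17.79 = 4.22 rad/s and ζ = 7.204/(2·4.22) = 0.854.
ω_d = ω_n√(1−ζ²) = 2.19 rad/s. t_p = π/ω_d = 1.43 s.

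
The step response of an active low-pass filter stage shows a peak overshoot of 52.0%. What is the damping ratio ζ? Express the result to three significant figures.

ζ ≈ 0.204

ζ = −ln(OS)/√(π² + (ln OS)²). With OS = 0.520, ln OS = −0.6539 and ζ = 0.6539/3.209 = 0.204.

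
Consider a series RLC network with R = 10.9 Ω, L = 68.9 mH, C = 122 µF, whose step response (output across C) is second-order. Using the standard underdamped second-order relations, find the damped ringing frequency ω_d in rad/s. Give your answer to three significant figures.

ω_d ≈ 336 rad/s

For a series RLC circuit (capacitor voltage as output), ω_n = 1/√(LC) = 1/√(68.9 mH · 122 µF) = 345 rad/s.
ζ = (R/2)·√(C/L) = (10.9/2)·√(122 µF/68.9 mH) = 0.229.
ω_d = ω_n√(1−ζ²) = 336 rad/s.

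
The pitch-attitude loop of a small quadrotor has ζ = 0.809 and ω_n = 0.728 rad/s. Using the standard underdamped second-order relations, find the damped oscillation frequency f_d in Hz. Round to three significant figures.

ω_d = ω_n√(1−ζ²) = 0.728·√0.346 = 0.428 rad/s.
f_d = ω_d/(2π) = 0.0681 Hz.

f_d ≈ 0.0681 Hz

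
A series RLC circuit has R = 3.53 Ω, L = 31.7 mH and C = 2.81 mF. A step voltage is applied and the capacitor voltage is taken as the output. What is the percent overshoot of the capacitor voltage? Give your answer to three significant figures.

For a series RLC circuit (capacitor voltage as output), ω_n = 1/√(LC) = 1/√(31.7 mH · 2.81 mF) = 106 rad/s.
ζ = (R/2)·√(C/L) = (3.53/2)·√(2.81 mF/31.7 mH) = 0.525.
%OS = 100·exp(−πζ/√(1−ζ²)) = 14.4%.

%OS ≈ 14.4%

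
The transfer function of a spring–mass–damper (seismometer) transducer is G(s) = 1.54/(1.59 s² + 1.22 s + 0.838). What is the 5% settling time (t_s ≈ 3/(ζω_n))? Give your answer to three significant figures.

Dividing through by 1.59: denominator becomes s² + 0.7673 s + 0.5270.
So ω_n = √0.5270 = 0.726 rad/s and ζ = 0.7673/(2·0.726) = 0.528.
t_s ≈ 3/(ζω_n) = 7.82 s.

t_s ≈ 7.82 s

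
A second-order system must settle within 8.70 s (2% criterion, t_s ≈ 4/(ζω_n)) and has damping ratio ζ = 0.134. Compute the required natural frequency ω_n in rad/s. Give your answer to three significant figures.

ω_n ≈ 3.43 rad/s

Rearranging t_s ≈ 4/(ζω_n) gives ω_n = 4/(ζ·t_s) = 4/(0.134 × 8.70) = 3.43 rad/s.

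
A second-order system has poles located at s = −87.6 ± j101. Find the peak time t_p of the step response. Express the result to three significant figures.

t_p = π/ω_d with ω_d = 101 (the imaginary part), so t_p = 0.0311 s.

t_p ≈ 0.0311 s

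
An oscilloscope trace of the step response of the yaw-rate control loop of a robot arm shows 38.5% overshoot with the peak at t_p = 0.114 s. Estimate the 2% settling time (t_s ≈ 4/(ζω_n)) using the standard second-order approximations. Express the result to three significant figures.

From the overshoot, ζ = −ln(OS)/√(π²+ln²(OS)) = 0.291.
From t_p = π/ω_d, ω_d = π/0.114 = 27.6 rad/s, so ω_n = ω_d/√(1−ζ²) = 28.8 rad/s.
t_s ≈ 4/(ζω_n) = 4/(0.291·28.8) = 0.478 s.

t_s ≈ 0.478 s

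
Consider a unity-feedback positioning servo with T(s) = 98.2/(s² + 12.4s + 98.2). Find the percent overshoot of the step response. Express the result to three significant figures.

%OS ≈ 8.05%

Matching coefficients with s² + 2ζω_n s + ω_n² gives ω_n² = 98.2 ⇒ ω_n = 9.91 rad/s, and ζ = 12.4/(2ω_n) = 0.626.
Overshoot: exp(−π·0.626/√(1−0.626²)) = 0.0805, i.e. 8.05%.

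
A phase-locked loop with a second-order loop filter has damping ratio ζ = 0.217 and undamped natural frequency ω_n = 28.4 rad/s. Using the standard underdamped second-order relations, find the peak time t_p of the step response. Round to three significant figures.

t_p ≈ 0.113 s

The damped frequency is ω_d = ω_n√(1−ζ²) = 28.4·√(1−0.0471) = 27.7 rad/s.
Peak time t_p = π/ω_d = π/27.7 = 0.113 s.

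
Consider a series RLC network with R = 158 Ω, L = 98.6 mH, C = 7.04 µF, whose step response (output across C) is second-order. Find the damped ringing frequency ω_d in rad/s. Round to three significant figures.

ω_d ≈ 894 rad/s

For a series RLC circuit (capacitor voltage as output), ω_n = 1/√(LC) = 1/√(98.6 mH · 7.04 µF) = 1200 rad/s.
ζ = (R/2)·√(C/L) = (158/2)·√(7.04 µF/98.6 mH) = 0.668.
ω_d = 1200·√(1 − 0.668²) = 894 rad/s.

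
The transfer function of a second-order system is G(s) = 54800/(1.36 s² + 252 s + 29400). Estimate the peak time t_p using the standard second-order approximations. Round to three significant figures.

Dividing through by 1.36: denominator becomes s² + 185.3 s + 21620.
So ω_n = √21620 = 147 rad/s and ζ = 185.3/(2·147) = 0.630.
ω_d = 147·√(1 − 0.630²) = 114 rad/s. t_p = π/ω_d = 0.0275 s.

t_p ≈ 0.0275 s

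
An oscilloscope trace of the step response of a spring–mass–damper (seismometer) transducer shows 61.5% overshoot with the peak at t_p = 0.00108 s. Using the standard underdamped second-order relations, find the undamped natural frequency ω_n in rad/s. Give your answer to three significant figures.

ω_n ≈ 2940 rad/s

From the overshoot, ζ = −ln(OS)/√(π²+ln²(OS)) = 0.153.
t_p = π/ω_d ⇒ ω_d = 2910 rad/s; then ω_n = ω_d/√(1−ζ²) = 2940 rad/s.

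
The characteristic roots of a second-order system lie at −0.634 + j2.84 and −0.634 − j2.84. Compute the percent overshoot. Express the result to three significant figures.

%OS ≈ 49.6%

With σ = 0.634, ω_d = 2.84: ω_n = √(σ²+ω_d²) = 2.91 rad/s, ζ = σ/ω_n = 0.218.
%OS = 100 e^{−πζ/√(1−ζ²)} with ζ = 0.218 gives 49.6%.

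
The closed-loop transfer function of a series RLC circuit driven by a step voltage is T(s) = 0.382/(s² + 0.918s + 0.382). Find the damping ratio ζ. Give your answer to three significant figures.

Comparing the denominator to s² + 2ζω_n s + ω_n²: ω_n = √0.382 = 0.618 rad/s, and 2ζω_n = 0.918 so ζ = 0.918/(2·0.618) = 0.743.

ζ ≈ 0.743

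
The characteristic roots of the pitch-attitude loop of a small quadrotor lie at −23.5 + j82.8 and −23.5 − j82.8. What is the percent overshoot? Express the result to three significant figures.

With σ = 23.5, ω_d = 82.8: ω_n = √(σ²+ω_d²) = 86.1 rad/s, ζ = σ/ω_n = 0.273.
%OS = 100·exp(−πζ/√(1−ζ²)) = 41.0%.

%OS ≈ 41.0%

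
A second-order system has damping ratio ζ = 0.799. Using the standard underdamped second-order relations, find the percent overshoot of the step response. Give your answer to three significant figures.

%OS ≈ 1.54%

For an underdamped second-order system, %OS = 100·exp(−πζ/√(1−ζ²)).
πζ/√(1−ζ²) = π·0.799/√(1−0.638) = 4.174, so %OS = 100·e^(−4.174) = 1.54%.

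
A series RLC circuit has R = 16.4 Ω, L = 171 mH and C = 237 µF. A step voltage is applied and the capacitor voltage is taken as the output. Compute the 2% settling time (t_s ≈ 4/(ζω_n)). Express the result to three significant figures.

t_s ≈ 0.0834 s

For a series RLC circuit (capacitor voltage as output), ω_n = 1/√(LC) = 1/√(171 mH · 237 µF) = 157 rad/s.
ζ = (R/2)·√(C/L) = (16.4/2)·√(237 µF/171 mH) = 0.305.
t_s ≈ 4/(ζω_n) = 0.0834 s.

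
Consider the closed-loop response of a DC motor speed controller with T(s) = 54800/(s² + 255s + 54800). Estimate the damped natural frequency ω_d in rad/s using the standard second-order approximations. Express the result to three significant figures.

ω_n = √54800 = 234 rad/s; ζ = 255/(2·234) = 0.545.
ω_d = 234·√(1 − 0.545²) = 196 rad/s.

ω_d ≈ 196 rad/s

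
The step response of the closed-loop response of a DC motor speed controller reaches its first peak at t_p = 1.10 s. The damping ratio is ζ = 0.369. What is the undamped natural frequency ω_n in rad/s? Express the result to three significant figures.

Peak time t_p = π/ω_d, so ω_d = π/t_p = π/1.10 = 2.86 rad/s.
ω_n = ω_d/√(1−ζ²) = 2.86/√0.864 = 3.07 rad/s.

ω_n ≈ 3.07 rad/s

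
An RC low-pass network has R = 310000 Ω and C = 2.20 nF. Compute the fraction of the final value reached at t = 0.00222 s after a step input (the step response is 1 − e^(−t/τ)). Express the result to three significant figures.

y/y_∞ ≈ 0.961

τ = RC = 310000 × 2.20 nF = 0.000682 s.
y(t)/y_∞ = 1 − e^(−t/τ) = 1 − e^(−0.00222/0.000682) = 1 − e^(−3.26) = 0.961.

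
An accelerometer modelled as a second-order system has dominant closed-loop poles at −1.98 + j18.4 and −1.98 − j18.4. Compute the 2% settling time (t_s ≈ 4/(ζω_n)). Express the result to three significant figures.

For poles at −σ ± jω_d, ζω_n = σ = 1.98, so t_s ≈ 4/σ = 2.02 s.

t_s ≈ 2.02 s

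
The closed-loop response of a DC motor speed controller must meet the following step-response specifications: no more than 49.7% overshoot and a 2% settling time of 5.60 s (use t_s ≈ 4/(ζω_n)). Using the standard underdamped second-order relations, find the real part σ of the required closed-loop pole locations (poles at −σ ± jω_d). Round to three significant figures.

The settling-time spec alone fixes σ = ζω_n = 4/t_s = 4/5.60 = 0.714.
(Overshoot then fixes ζ = 0.217 and hence ω_d = σ·√(1−ζ²)/ζ = 3.21 rad/s.)

σ ≈ 0.714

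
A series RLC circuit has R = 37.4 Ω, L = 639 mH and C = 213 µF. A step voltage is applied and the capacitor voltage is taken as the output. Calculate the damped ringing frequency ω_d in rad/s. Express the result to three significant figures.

ω_d ≈ 80.6 rad/s

For a series RLC circuit (capacitor voltage as output), ω_n = 1/√(LC) = 1/√(639 mH · 213 µF) = 85.7 rad/s.
ζ = (R/2)·√(C/L) = (37.4/2)·√(213 µF/639 mH) = 0.341.
ω_d = ω_n√(1−ζ²) = 80.6 rad/s.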